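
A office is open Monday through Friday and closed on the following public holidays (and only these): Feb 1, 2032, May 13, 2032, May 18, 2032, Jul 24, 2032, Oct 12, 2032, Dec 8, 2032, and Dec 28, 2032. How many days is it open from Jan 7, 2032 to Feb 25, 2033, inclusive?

293

Jan 7, 2032 is a Wednesday.
From Jan 7, 2032 to Feb 25, 2033 is 416 days inclusive.
416 = 7 × 59 + 3, so there are 59 full weeks plus 3 extra days.
Each full week contributes 5 weekdays (Mon–Fri): 59 × 5 = 295.
The 3 extra days are Wednesday, Thursday, Friday — 3 of them qualify.
Total: 295 + 3 = 298.
Holidays: Feb 1, 2032 (Sun); May 13, 2032 (Thu); May 18, 2032 (Tue); Jul 24, 2032 (Sat); Oct 12, 2032 (Tue); Dec 8, 2032 (Wed); Dec 28, 2032 (Tue).
5 of the 7 holidays fall on weekdays; the rest are weekends and were already excluded.
Business days: 298 − 5 = 293.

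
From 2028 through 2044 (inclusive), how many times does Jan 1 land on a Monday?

Day of week of January 1 in each year:
2028: Sat, 2029: Mon ✓, 2030: Tue, 2031: Wed, 2032: Thu, 2033: Sat, 2034: Sun, 2035: Mon ✓, 2036: Tue, 2037: Thu, 2038: Fri, 2039: Sat, 2040: Sun, 2041: Tue, 2042: Wed, 2043: Thu, 2044: Fri
Mondays: 2029, 2035.

2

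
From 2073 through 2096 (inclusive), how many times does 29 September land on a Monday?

3

Day of week of September 29 in each year:
2073: Fri, 2074: Sat, 2075: Sun, 2076: Tue, 2077: Wed, 2078: Thu, 2079: Fri, 2080: Sun, 2081: Mon ✓, 2082: Tue, 2083: Wed, 2084: Fri, 2085: Sat, 2086: Sun, 2087: Mon ✓, 2088: Wed, 2089: Thu, 2090: Fri, 2091: Sat, 2092: Mon ✓, 2093: Tue, 2094: Wed, 2095: Thu, 2096: Sat
Mondays: 2081, 2087, 2092.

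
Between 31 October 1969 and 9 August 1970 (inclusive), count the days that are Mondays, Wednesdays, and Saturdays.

121

31 October 1969 is a Friday.
The range spans 283 days (inclusive of both endpoints).
283 = 7 × 40 + 3, so there are 40 full weeks plus 3 extra days.
Each full week contributes 3 days from the set (Mon, Wed, Sat): 40 × 3 = 120.
The 3 extra days are Fri, Sat, Sun — 1 of them qualifies.
Total: 120 + 1 = 121.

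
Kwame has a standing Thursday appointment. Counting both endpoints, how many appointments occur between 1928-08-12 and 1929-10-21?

62 Thursdays

1928-08-12 is a Sunday.
The range spans 436 days (inclusive of both endpoints).
436 = 7 × 62 + 2, so there are 62 full weeks plus 2 extra days.
Each full week contributes one Thursday: 62 so far.
The 2 extra days are Sun, Mon — none qualify.
Total: 62 + 0 = 62.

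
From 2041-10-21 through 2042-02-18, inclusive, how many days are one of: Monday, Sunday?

2041-10-21 is a Monday.
The range spans 121 days (inclusive of both endpoints).
121 = 7 × 17 + 2, so there are 17 full weeks plus 2 extra days.
Each full week contributes 2 days from the set (Mon, Sun): 17 × 2 = 34.
The 2 extra days are Mon, Tue — 1 of them qualifies.
Total: 34 + 1 = 35.

35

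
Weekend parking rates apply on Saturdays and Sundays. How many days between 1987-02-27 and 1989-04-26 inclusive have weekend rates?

1987-02-27 is a Friday.
The range spans 790 days (inclusive of both endpoints).
790 = 7 × 112 + 6, so there are 112 full weeks plus 6 extra days.
Each full week contributes 2 weekend days (Sat, Sun): 112 × 2 = 224.
The 6 extra days are Friday, Saturday, Sunday, Monday, Tuesday, Wednesday — 2 of them qualify.
Total: 224 + 2 = 226.

226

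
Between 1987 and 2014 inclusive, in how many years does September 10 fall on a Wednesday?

Day of week of September 10 in each year:
1987: Thu, 1988: Sat, 1989: Sun, 1990: Mon, 1991: Tue, 1992: Thu, 1993: Fri, 1994: Sat, 1995: Sun, 1996: Tue, 1997: Wed ✓, 1998: Thu, 1999: Fri, 2000: Sun, 2001: Mon, 2002: Tue, 2003: Wed ✓, 2004: Fri, 2005: Sat, 2006: Sun, 2007: Mon, 2008: Wed ✓, 2009: Thu, 2010: Fri, 2011: Sat, 2012: Mon, 2013: Tue, 2014: Wed ✓
Wednesdays: 1997, 2003, 2008, 2014.

4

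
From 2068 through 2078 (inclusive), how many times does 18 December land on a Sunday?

2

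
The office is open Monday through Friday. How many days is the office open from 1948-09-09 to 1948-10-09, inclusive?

22

1948-09-09 is a Thursday.
From 1948-09-09 to 1948-10-09 is 31 days inclusive.
31 = 7 × 4 + 3, so there are 4 full weeks plus 3 extra days.
Each full week contributes 5 weekdays (Mon–Fri): 4 × 5 = 20.
The 3 extra days are Thursday, Friday, Saturday — 2 of them qualify.
Total: 20 + 2 = 22.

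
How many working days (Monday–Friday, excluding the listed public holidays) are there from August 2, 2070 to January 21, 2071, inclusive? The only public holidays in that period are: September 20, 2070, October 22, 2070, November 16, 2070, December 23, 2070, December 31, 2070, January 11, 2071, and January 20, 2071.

119

August 2, 2070 is a Saturday.
The range spans 173 days (inclusive of both endpoints).
173 = 7 × 24 + 5, so there are 24 full weeks plus 5 extra days.
Each full week contributes 5 weekdays (Mon–Fri): 24 × 5 = 120.
The 5 extra days are Saturday, Sunday, Monday, Tuesday, Wednesday — 3 of them qualify.
Total: 120 + 3 = 123.
Holidays: September 20, 2070 (Sat); October 22, 2070 (Wed); November 16, 2070 (Sun); December 23, 2070 (Tue); December 31, 2070 (Wed); January 11, 2071 (Sun); January 20, 2071 (Tue).
4 of the 7 holidays fall on weekdays; the rest are weekends and were already excluded.
Business days: 123 − 4 = 119.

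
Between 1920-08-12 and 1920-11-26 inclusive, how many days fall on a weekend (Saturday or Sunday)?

30

1920-08-12 is a Thursday.
From 1920-08-12 to 1920-11-26 is 107 days inclusive.
107 = 7 × 15 + 2, so there are 15 full weeks plus 2 extra days.
Each full week contributes 2 weekend days (Sat, Sun): 15 × 2 = 30.
The 2 extra days are Thursday, Friday — none qualify.
Total: 30 + 0 = 30.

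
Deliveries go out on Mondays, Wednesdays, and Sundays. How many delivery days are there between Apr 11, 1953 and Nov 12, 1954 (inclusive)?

249

Apr 11, 1953 is a Saturday.
That's 581 days from start to end, counting both.
581 = 7 × 83, so the span is exactly 83 full weeks.
Each full week contributes 3 days from the set (Mon, Wed, Sun): 83 × 3 = 249.
Total: 249.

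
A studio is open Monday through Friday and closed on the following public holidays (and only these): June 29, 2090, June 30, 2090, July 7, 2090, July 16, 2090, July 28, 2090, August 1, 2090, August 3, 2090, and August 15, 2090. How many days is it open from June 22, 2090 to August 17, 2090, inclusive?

June 22, 2090 is a Thursday.
From June 22, 2090 to August 17, 2090 is 57 days inclusive.
57 = 7 × 8 + 1, so there are 8 full weeks plus 1 extra day.
Each full week contributes 5 weekdays (Mon–Fri): 8 × 5 = 40.
The 1 extra day is Thursday — 1 of them qualifies.
Total: 40 + 1 = 41.
Holidays: June 29, 2090 (Thu); June 30, 2090 (Fri); July 7, 2090 (Fri); July 16, 2090 (Sun); July 28, 2090 (Fri); August 1, 2090 (Tue); August 3, 2090 (Thu); August 15, 2090 (Tue).
7 of the 8 holidays fall on weekdays; the rest are weekends and were already excluded.
Business days: 41 − 7 = 34.

34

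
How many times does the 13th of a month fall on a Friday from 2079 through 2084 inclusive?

10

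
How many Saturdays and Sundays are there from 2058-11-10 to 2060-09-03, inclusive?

2058-11-10 is a Sunday.
That's 664 days from start to end, counting both.
664 = 7 × 94 + 6, so there are 94 full weeks plus 6 extra days.
Each full week contributes 2 weekend days (Sat, Sun): 94 × 2 = 188.
The 6 extra days are Sun, Mon, Tue, Wed, Thu, Fri — 1 of them qualifies.
Total: 188 + 1 = 189.

189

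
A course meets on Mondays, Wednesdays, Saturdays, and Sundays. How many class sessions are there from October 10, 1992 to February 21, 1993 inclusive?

78

October 10, 1992 is a Saturday.
The range spans 135 days (inclusive of both endpoints).
135 = 7 × 19 + 2, so there are 19 full weeks plus 2 extra days.
Each full week contributes 4 days from the set (Mon, Wed, Sat, Sun): 19 × 4 = 76.
The 2 extra days are Saturday, Sunday — 2 of them qualify.
Total: 76 + 2 = 78.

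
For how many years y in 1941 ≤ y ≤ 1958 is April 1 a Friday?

2

Day of week of April 1 in each year:
1941: Tue, 1942: Wed, 1943: Thu, 1944: Sat, 1945: Sun, 1946: Mon, 1947: Tue, 1948: Thu, 1949: Fri ✓, 1950: Sat, 1951: Sun, 1952: Tue, 1953: Wed, 1954: Thu, 1955: Fri ✓, 1956: Sun, 1957: Mon, 1958: Tue
Fridays: 1949, 1955.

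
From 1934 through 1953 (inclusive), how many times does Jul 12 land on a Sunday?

Day of week of July 12 in each year:
1934: Thu, 1935: Fri, 1936: Sun ✓, 1937: Mon, 1938: Tue, 1939: Wed, 1940: Fri, 1941: Sat, 1942: Sun ✓, 1943: Mon, 1944: Wed, 1945: Thu, 1946: Fri, 1947: Sat, 1948: Mon, 1949: Tue, 1950: Wed, 1951: Thu, 1952: Sat, 1953: Sun ✓
Sundays: 1936, 1942, 1953.

3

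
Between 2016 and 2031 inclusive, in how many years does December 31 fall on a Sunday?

Day of week of December 31 in each year:
2016: Sat, 2017: Sun ✓, 2018: Mon, 2019: Tue, 2020: Thu, 2021: Fri, 2022: Sat, 2023: Sun ✓, 2024: Tue, 2025: Wed, 2026: Thu, 2027: Fri, 2028: Sun ✓, 2029: Mon, 2030: Tue, 2031: Wed
Sundays: 2017, 2023, 2028.

3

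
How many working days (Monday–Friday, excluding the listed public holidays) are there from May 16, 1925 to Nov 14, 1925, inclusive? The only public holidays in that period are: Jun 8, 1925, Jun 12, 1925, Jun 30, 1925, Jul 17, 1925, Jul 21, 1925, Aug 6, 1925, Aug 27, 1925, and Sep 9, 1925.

122 working days

May 16, 1925 is a Saturday.
The range spans 183 days (inclusive of both endpoints).
183 = 7 × 26 + 1, so there are 26 full weeks plus 1 extra day.
Each full week contributes 5 weekdays (Mon–Fri): 26 × 5 = 130.
The 1 extra day is Sat — none qualify.
Total: 130 + 0 = 130.
Holidays: Jun 8, 1925 (Mon); Jun 12, 1925 (Fri); Jun 30, 1925 (Tue); Jul 17, 1925 (Fri); Jul 21, 1925 (Tue); Aug 6, 1925 (Thu); Aug 27, 1925 (Thu); Sep 9, 1925 (Wed).
All 8 holidays fall on weekdays, so subtract 8.
Business days: 130 − 8 = 122.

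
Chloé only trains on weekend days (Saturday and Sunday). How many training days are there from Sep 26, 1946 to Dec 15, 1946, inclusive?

Sep 26, 1946 is a Thursday.
From Sep 26, 1946 to Dec 15, 1946 is 81 days inclusive.
81 = 7 × 11 + 4, so there are 11 full weeks plus 4 extra days.
Each full week contributes 2 weekend days (Sat, Sun): 11 × 2 = 22.
The 4 extra days are Thu, Fri, Sat, Sun — 2 of them qualify.
Total: 22 + 2 = 24.

24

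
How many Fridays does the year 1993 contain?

Jan 1, 1993 is a Friday.
The range spans 365 days (inclusive of both endpoints).
365 = 7 × 52 + 1, so there are 52 full weeks plus 1 extra day.
Each full week contributes one Friday: 52 so far.
The 1 extra day is Friday — 1 of them qualifies.
Total: 52 + 1 = 53.

53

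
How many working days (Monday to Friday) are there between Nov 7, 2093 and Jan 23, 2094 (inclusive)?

Nov 7, 2093 is a Saturday.
From Nov 7, 2093 to Jan 23, 2094 is 78 days inclusive.
78 = 7 × 11 + 1, so there are 11 full weeks plus 1 extra day.
Each full week contributes 5 weekdays (Mon–Fri): 11 × 5 = 55.
The 1 extra day is Saturday — none qualify.
Total: 55 + 0 = 55.

55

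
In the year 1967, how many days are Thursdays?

52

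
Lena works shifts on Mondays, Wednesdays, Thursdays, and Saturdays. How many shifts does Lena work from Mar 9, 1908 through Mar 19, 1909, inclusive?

Mar 9, 1908 is a Monday.
That's 376 days from start to end, counting both.
376 = 7 × 53 + 5, so there are 53 full weeks plus 5 extra days.
Each full week contributes 4 days from the set (Mon, Wed, Thu, Sat): 53 × 4 = 212.
The 5 extra days are Mon, Tue, Wed, Thu, Fri — 3 of them qualify.
Total: 212 + 3 = 215.

215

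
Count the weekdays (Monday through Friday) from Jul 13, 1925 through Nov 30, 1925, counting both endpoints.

Jul 13, 1925 is a Monday.
The range spans 141 days (inclusive of both endpoints).
141 = 7 × 20 + 1, so there are 20 full weeks plus 1 extra day.
Each full week contributes 5 weekdays (Mon–Fri): 20 × 5 = 100.
The 1 extra day is Monday — 1 of them qualifies.
Total: 100 + 1 = 101.

101 weekdays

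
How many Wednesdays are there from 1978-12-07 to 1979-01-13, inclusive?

1978-12-07 is a Thursday.
From 1978-12-07 to 1979-01-13 is 38 days inclusive.
38 = 7 × 5 + 3, so there are 5 full weeks plus 3 extra days.
Each full week contributes one Wednesday: 5 so far.
The 3 extra days are Thursday, Friday, Saturday — none qualify.
Total: 5 + 0 = 5.

5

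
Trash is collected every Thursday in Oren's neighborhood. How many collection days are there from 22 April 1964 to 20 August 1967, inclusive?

174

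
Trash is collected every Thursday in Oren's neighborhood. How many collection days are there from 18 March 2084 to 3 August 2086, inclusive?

18 March 2084 is a Saturday.
The range spans 869 days (inclusive of both endpoints).
869 = 7 × 124 + 1, so there are 124 full weeks plus 1 extra day.
Each full week contributes one Thursday: 124 so far.
The 1 extra day is Sat — none qualify.
Total: 124 + 0 = 124.

124 Thursdays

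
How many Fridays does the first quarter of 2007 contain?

13

Jan 1, 2007 is a Monday.
The range spans 90 days (inclusive of both endpoints).
90 = 7 × 12 + 6, so there are 12 full weeks plus 6 extra days.
Each full week contributes one Friday: 12 so far.
The 6 extra days are Monday, Tuesday, Wednesday, Thursday, Friday, Saturday — 1 of them qualifies.
Total: 12 + 1 = 13.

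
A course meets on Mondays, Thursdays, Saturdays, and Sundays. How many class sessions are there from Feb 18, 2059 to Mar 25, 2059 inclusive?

20

Feb 18, 2059 is a Tuesday.
That's 36 days from start to end, counting both.
36 = 7 × 5 + 1, so there are 5 full weeks plus 1 extra day.
Each full week contributes 4 days from the set (Mon, Thu, Sat, Sun): 5 × 4 = 20.
The 1 extra day is Tuesday — none qualify.
Total: 20 + 0 = 20.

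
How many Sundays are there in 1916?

1916-01-01 is a Saturday.
The range spans 366 days (inclusive of both endpoints).
366 = 7 × 52 + 2, so there are 52 full weeks plus 2 extra days.
Each full week contributes one Sunday: 52 so far.
The 2 extra days are Saturday, Sunday — 1 of them qualifies.
Total: 52 + 1 = 53.

53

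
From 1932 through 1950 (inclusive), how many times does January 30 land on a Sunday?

3

Day of week of January 30 in each year:
1932: Sat, 1933: Mon, 1934: Tue, 1935: Wed, 1936: Thu, 1937: Sat, 1938: Sun ✓, 1939: Mon, 1940: Tue, 1941: Thu, 1942: Fri, 1943: Sat, 1944: Sun ✓, 1945: Tue, 1946: Wed, 1947: Thu, 1948: Fri, 1949: Sun ✓, 1950: Mon
Sundays: 1938, 1944, 1949.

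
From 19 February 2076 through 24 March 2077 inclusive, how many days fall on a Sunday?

57

19 February 2076 is a Wednesday.
The range spans 400 days (inclusive of both endpoints).
400 = 7 × 57 + 1, so there are 57 full weeks plus 1 extra day.
Each full week contributes one Sunday: 57 so far.
The 1 extra day is Wed — none qualify.
Total: 57 + 0 = 57.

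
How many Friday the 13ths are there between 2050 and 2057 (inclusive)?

13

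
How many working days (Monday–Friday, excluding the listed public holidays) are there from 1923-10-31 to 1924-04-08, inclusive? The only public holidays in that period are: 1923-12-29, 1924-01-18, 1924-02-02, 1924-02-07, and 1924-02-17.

1923-10-31 is a Wednesday.
The range spans 161 days (inclusive of both endpoints).
161 = 7 × 23, so the span is exactly 23 full weeks.
Each full week contributes 5 weekdays (Mon–Fri): 23 × 5 = 115.
Holidays: 1923-12-29 (Sat); 1924-01-18 (Fri); 1924-02-02 (Sat); 1924-02-07 (Thu); 1924-02-17 (Sun).
2 of the 5 holidays fall on weekdays; the rest are weekends and were already excluded.
Business days: 115 − 2 = 113.

113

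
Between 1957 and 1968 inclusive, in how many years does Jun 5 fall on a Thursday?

1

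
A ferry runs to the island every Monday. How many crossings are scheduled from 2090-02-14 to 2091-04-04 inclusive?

2090-02-14 is a Tuesday.
The range spans 415 days (inclusive of both endpoints).
415 = 7 × 59 + 2, so there are 59 full weeks plus 2 extra days.
Each full week contributes one Monday: 59 so far.
The 2 extra days are Tue, Wed — none qualify.
Total: 59 + 0 = 59.

59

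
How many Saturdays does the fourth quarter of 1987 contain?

13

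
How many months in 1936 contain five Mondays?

A month has five Mondays exactly when Monday falls within its first (length − 28) days.
Jan: 31 days, starts Wed → 5 of Wed, Thu, Fri
Feb: 29 days, starts Sat → 5 of Sat
Mar: 31 days, starts Sun → 5 of Sun, Mon, Tue ✓
Apr: 30 days, starts Wed → 5 of Wed, Thu
May: 31 days, starts Fri → 5 of Fri, Sat, Sun
Jun: 30 days, starts Mon → 5 of Mon, Tue ✓
Jul: 31 days, starts Wed → 5 of Wed, Thu, Fri
Aug: 31 days, starts Sat → 5 of Sat, Sun, Mon ✓
Sep: 30 days, starts Tue → 5 of Tue, Wed
Oct: 31 days, starts Thu → 5 of Thu, Fri, Sat
Nov: 30 days, starts Sun → 5 of Sun, Mon ✓
Dec: 31 days, starts Tue → 5 of Tue, Wed, Thu
Months with five Mondays: Mar, Jun, Aug, Nov.

4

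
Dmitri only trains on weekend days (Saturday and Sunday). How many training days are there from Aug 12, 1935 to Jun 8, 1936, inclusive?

86

Aug 12, 1935 is a Monday.
From Aug 12, 1935 to Jun 8, 1936 is 302 days inclusive.
302 = 7 × 43 + 1, so there are 43 full weeks plus 1 extra day.
Each full week contributes 2 weekend days (Sat, Sun): 43 × 2 = 86.
The 1 extra day is Monday — none qualify.
Total: 86 + 0 = 86.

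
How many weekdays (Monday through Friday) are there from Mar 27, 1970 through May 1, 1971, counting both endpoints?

286

Mar 27, 1970 is a Friday.
The range spans 401 days (inclusive of both endpoints).
401 = 7 × 57 + 2, so there are 57 full weeks plus 2 extra days.
Each full week contributes 5 weekdays (Mon–Fri): 57 × 5 = 285.
The 2 extra days are Fri, Sat — 1 of them qualifies.
Total: 285 + 1 = 286.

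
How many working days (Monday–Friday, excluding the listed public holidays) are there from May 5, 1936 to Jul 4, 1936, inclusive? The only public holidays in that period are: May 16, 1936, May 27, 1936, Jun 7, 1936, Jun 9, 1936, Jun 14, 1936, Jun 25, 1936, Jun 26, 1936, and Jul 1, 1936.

May 5, 1936 is a Tuesday.
The range spans 61 days (inclusive of both endpoints).
61 = 7 × 8 + 5, so there are 8 full weeks plus 5 extra days.
Each full week contributes 5 weekdays (Mon–Fri): 8 × 5 = 40.
The 5 extra days are Tuesday, Wednesday, Thursday, Friday, Saturday — 4 of them qualify.
Total: 40 + 4 = 44.
Holidays: May 16, 1936 (Sat); May 27, 1936 (Wed); Jun 7, 1936 (Sun); Jun 9, 1936 (Tue); Jun 14, 1936 (Sun); Jun 25, 1936 (Thu); Jun 26, 1936 (Fri); Jul 1, 1936 (Wed).
5 of the 8 holidays fall on weekdays; the rest are weekends and were already excluded.
Business days: 44 − 5 = 39.

39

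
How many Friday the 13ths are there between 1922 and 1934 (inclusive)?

Friday-the-13ths by year:
1922: Jan, Oct
1923: Apr, Jul
1924: Jun
1925: Feb, Mar, Nov
1926: Aug
1927: May
1928: Jan, Apr, Jul
1929: Sep, Dec
1930: Jun
1931: Feb, Mar, Nov
1932: May
1933: Jan, Oct
1934: Apr, Jul

24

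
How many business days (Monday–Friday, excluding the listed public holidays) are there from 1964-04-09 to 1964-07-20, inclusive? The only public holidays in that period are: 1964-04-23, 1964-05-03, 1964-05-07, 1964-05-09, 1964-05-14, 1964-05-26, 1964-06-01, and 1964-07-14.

1964-04-09 is a Thursday.
That's 103 days from start to end, counting both.
103 = 7 × 14 + 5, so there are 14 full weeks plus 5 extra days.
Each full week contributes 5 weekdays (Mon–Fri): 14 × 5 = 70.
The 5 extra days are Thursday, Friday, Saturday, Sunday, Monday — 3 of them qualify.
Total: 70 + 3 = 73.
Holidays: 1964-04-23 (Thu); 1964-05-03 (Sun); 1964-05-07 (Thu); 1964-05-09 (Sat); 1964-05-14 (Thu); 1964-05-26 (Tue); 1964-06-01 (Mon); 1964-07-14 (Tue).
6 of the 8 holidays fall on weekdays; the rest are weekends and were already excluded.
Business days: 73 − 6 = 67.

67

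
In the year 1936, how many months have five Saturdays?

A month has five Saturdays exactly when Saturday falls within its first (length − 28) days.
Jan: 31 days, starts Wed → 5 of Wed, Thu, Fri
Feb: 29 days, starts Sat → 5 of Sat ✓
Mar: 31 days, starts Sun → 5 of Sun, Mon, Tue
Apr: 30 days, starts Wed → 5 of Wed, Thu
May: 31 days, starts Fri → 5 of Fri, Sat, Sun ✓
Jun: 30 days, starts Mon → 5 of Mon, Tue
Jul: 31 days, starts Wed → 5 of Wed, Thu, Fri
Aug: 31 days, starts Sat → 5 of Sat, Sun, Mon ✓
Sep: 30 days, starts Tue → 5 of Tue, Wed
Oct: 31 days, starts Thu → 5 of Thu, Fri, Sat ✓
Nov: 30 days, starts Sun → 5 of Sun, Mon
Dec: 31 days, starts Tue → 5 of Tue, Wed, Thu
Months with five Saturdays: Feb, May, Aug, Oct.

4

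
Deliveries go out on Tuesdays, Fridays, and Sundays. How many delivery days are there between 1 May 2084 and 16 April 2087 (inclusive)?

463

1 May 2084 is a Monday.
The range spans 1081 days (inclusive of both endpoints).
1081 = 7 × 154 + 3, so there are 154 full weeks plus 3 extra days.
Each full week contributes 3 days from the set (Tue, Fri, Sun): 154 × 3 = 462.
The 3 extra days are Monday, Tuesday, Wednesday — 1 of them qualifies.
Total: 462 + 1 = 463.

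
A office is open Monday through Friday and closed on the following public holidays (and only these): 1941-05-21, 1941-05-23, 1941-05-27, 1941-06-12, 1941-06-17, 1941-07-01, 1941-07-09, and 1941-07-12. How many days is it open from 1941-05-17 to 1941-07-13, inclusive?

33

1941-05-17 is a Saturday.
That's 58 days from start to end, counting both.
58 = 7 × 8 + 2, so there are 8 full weeks plus 2 extra days.
Each full week contributes 5 weekdays (Mon–Fri): 8 × 5 = 40.
The 2 extra days are Saturday, Sunday — none qualify.
Total: 40 + 0 = 40.
Holidays: 1941-05-21 (Wed); 1941-05-23 (Fri); 1941-05-27 (Tue); 1941-06-12 (Thu); 1941-06-17 (Tue); 1941-07-01 (Tue); 1941-07-09 (Wed); 1941-07-12 (Sat).
7 of the 8 holidays fall on weekdays; the rest are weekends and were already excluded.
Business days: 40 − 7 = 33.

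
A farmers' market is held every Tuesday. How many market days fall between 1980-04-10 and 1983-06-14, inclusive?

166

1980-04-10 is a Thursday.
The range spans 1161 days (inclusive of both endpoints).
1161 = 7 × 165 + 6, so there are 165 full weeks plus 6 extra days.
Each full week contributes one Tuesday: 165 so far.
The 6 extra days are Thu, Fri, Sat, Sun, Mon, Tue — 1 of them qualifies.
Total: 165 + 1 = 166.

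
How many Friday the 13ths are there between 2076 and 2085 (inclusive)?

16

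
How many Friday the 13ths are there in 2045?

The 13th falls on a Friday when the month's 13th has weekday Fri.
Jan 13 is Fri ✓; Feb 13 is Mon; Mar 13 is Mon; Apr 13 is Thu; May 13 is Sat; Jun 13 is Tue; Jul 13 is Thu; Aug 13 is Sun; Sep 13 is Wed; Oct 13 is Fri ✓; Nov 13 is Mon; Dec 13 is Wed.
Friday the 13ths: Jan, Oct.

2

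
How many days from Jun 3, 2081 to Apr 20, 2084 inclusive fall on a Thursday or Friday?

301

Jun 3, 2081 is a Tuesday.
From Jun 3, 2081 to Apr 20, 2084 is 1053 days inclusive.
1053 = 7 × 150 + 3, so there are 150 full weeks plus 3 extra days.
Each full week contributes 2 days from the set (Thu, Fri): 150 × 2 = 300.
The 3 extra days are Tuesday, Wednesday, Thursday — 1 of them qualifies.
Total: 300 + 1 = 301.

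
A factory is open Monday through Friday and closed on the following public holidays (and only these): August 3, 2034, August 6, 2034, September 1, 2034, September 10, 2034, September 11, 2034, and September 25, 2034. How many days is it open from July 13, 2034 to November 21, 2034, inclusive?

July 13, 2034 is a Thursday.
That's 132 days from start to end, counting both.
132 = 7 × 18 + 6, so there are 18 full weeks plus 6 extra days.
Each full week contributes 5 weekdays (Mon–Fri): 18 × 5 = 90.
The 6 extra days are Thursday, Friday, Saturday, Sunday, Monday, Tuesday — 4 of them qualify.
Total: 90 + 4 = 94.
Holidays: August 3, 2034 (Thu); August 6, 2034 (Sun); September 1, 2034 (Fri); September 10, 2034 (Sun); September 11, 2034 (Mon); September 25, 2034 (Mon).
4 of the 6 holidays fall on weekdays; the rest are weekends and were already excluded.
Business days: 94 − 4 = 90.

90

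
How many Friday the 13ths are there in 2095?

1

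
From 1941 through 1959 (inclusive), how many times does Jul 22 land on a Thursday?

3

Day of week of July 22 in each year:
1941: Tue, 1942: Wed, 1943: Thu ✓, 1944: Sat, 1945: Sun, 1946: Mon, 1947: Tue, 1948: Thu ✓, 1949: Fri, 1950: Sat, 1951: Sun, 1952: Tue, 1953: Wed, 1954: Thu ✓, 1955: Fri, 1956: Sun, 1957: Mon, 1958: Tue, 1959: Wed
Thursdays: 1943, 1948, 1954.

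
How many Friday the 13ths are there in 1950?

2

The 13th falls on a Friday when the month's 13th has weekday Fri.
Jan 13 is Fri ✓; Feb 13 is Mon; Mar 13 is Mon; Apr 13 is Thu; May 13 is Sat; Jun 13 is Tue; Jul 13 is Thu; Aug 13 is Sun; Sep 13 is Wed; Oct 13 is Fri ✓; Nov 13 is Mon; Dec 13 is Wed.
Friday the 13ths: Jan, Oct.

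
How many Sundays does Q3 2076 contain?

13

July 1, 2076 is a Wednesday.
The range spans 92 days (inclusive of both endpoints).
92 = 7 × 13 + 1, so there are 13 full weeks plus 1 extra day.
Each full week contributes one Sunday: 13 so far.
The 1 extra day is Wed — none qualify.
Total: 13 + 0 = 13.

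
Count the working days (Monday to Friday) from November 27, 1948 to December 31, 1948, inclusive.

November 27, 1948 is a Saturday.
The range spans 35 days (inclusive of both endpoints).
35 = 7 × 5, so the span is exactly 5 full weeks.
Each full week contributes 5 weekdays (Mon–Fri): 5 × 5 = 25.

25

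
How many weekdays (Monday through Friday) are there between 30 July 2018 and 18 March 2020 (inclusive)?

30 July 2018 is a Monday.
From 30 July 2018 to 18 March 2020 is 598 days inclusive.
598 = 7 × 85 + 3, so there are 85 full weeks plus 3 extra days.
Each full week contributes 5 weekdays (Mon–Fri): 85 × 5 = 425.
The 3 extra days are Monday, Tuesday, Wednesday — 3 of them qualify.
Total: 425 + 3 = 428.

428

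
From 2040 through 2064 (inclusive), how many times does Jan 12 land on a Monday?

3

Day of week of January 12 in each year:
2040: Thu, 2041: Sat, 2042: Sun, 2043: Mon ✓, 2044: Tue, 2045: Thu, 2046: Fri, 2047: Sat, 2048: Sun, 2049: Tue, 2050: Wed, 2051: Thu, 2052: Fri, 2053: Sun, 2054: Mon ✓, 2055: Tue, 2056: Wed, 2057: Fri, 2058: Sat, 2059: Sun, 2060: Mon ✓, 2061: Wed, 2062: Thu, 2063: Fri, 2064: Sat
Mondays: 2043, 2054, 2060.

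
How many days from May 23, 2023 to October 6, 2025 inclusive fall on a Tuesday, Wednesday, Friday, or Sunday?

496

May 23, 2023 is a Tuesday.
That's 868 days from start to end, counting both.
868 = 7 × 124, so the span is exactly 124 full weeks.
Each full week contributes 4 days from the set (Tue, Wed, Fri, Sun): 124 × 4 = 496.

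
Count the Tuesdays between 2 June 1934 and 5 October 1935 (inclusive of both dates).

2 June 1934 is a Saturday.
From 2 June 1934 to 5 October 1935 is 491 days inclusive.
491 = 7 × 70 + 1, so there are 70 full weeks plus 1 extra day.
Each full week contributes one Tuesday: 70 so far.
The 1 extra day is Saturday — none qualify.
Total: 70 + 0 = 70.

70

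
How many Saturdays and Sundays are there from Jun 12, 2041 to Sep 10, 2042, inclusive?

130

Jun 12, 2041 is a Wednesday.
The range spans 456 days (inclusive of both endpoints).
456 = 7 × 65 + 1, so there are 65 full weeks plus 1 extra day.
Each full week contributes 2 weekend days (Sat, Sun): 65 × 2 = 130.
The 1 extra day is Wednesday — none qualify.
Total: 130 + 0 = 130.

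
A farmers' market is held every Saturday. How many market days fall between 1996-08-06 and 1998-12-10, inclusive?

122

1996-08-06 is a Tuesday.
From 1996-08-06 to 1998-12-10 is 857 days inclusive.
857 = 7 × 122 + 3, so there are 122 full weeks plus 3 extra days.
Each full week contributes one Saturday: 122 so far.
The 3 extra days are Tue, Wed, Thu — none qualify.
Total: 122 + 0 = 122.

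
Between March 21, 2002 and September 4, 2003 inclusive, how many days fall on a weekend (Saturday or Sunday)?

152

March 21, 2002 is a Thursday.
From March 21, 2002 to September 4, 2003 is 533 days inclusive.
533 = 7 × 76 + 1, so there are 76 full weeks plus 1 extra day.
Each full week contributes 2 weekend days (Sat, Sun): 76 × 2 = 152.
The 1 extra day is Thu — none qualify.
Total: 152 + 0 = 152.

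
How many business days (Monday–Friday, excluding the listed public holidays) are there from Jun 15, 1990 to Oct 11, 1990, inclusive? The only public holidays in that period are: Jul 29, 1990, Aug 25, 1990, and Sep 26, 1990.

84 business days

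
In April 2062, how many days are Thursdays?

1 April 2062 is a Saturday.
From 1 April 2062 to 30 April 2062 is 30 days inclusive.
30 = 7 × 4 + 2, so there are 4 full weeks plus 2 extra days.
Each full week contributes one Thursday: 4 so far.
The 2 extra days are Sat, Sun — none qualify.
Total: 4 + 0 = 4.

4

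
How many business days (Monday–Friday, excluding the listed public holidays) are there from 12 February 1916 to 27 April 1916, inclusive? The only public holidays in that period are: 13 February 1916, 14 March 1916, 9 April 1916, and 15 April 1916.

12 February 1916 is a Saturday.
The range spans 76 days (inclusive of both endpoints).
76 = 7 × 10 + 6, so there are 10 full weeks plus 6 extra days.
Each full week contributes 5 weekdays (Mon–Fri): 10 × 5 = 50.
The 6 extra days are Sat, Sun, Mon, Tue, Wed, Thu — 4 of them qualify.
Total: 50 + 4 = 54.
Holidays: 13 February 1916 (Sun); 14 March 1916 (Tue); 9 April 1916 (Sun); 15 April 1916 (Sat).
1 of the 4 holidays fall on weekdays; the rest are weekends and were already excluded.
Business days: 54 − 1 = 53.

53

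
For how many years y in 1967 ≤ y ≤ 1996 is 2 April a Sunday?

5

Day of week of April 2 in each year:
1967: Sun ✓, 1968: Tue, 1969: Wed, 1970: Thu, 1971: Fri, 1972: Sun ✓, 1973: Mon, 1974: Tue, 1975: Wed, 1976: Fri, 1977: Sat, 1978: Sun ✓, 1979: Mon, 1980: Wed, 1981: Thu, 1982: Fri, 1983: Sat, 1984: Mon, 1985: Tue, 1986: Wed, 1987: Thu, 1988: Sat, 1989: Sun ✓, 1990: Mon, 1991: Tue, 1992: Thu, 1993: Fri, 1994: Sat, 1995: Sun ✓, 1996: Tue
Sundays: 1967, 1972, 1978, 1989, 1995.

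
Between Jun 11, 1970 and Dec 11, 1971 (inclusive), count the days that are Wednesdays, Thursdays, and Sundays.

235

Jun 11, 1970 is a Thursday.
The range spans 549 days (inclusive of both endpoints).
549 = 7 × 78 + 3, so there are 78 full weeks plus 3 extra days.
Each full week contributes 3 days from the set (Wed, Thu, Sun): 78 × 3 = 234.
The 3 extra days are Thu, Fri, Sat — 1 of them qualifies.
Total: 234 + 1 = 235.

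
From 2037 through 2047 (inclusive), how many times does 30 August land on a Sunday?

2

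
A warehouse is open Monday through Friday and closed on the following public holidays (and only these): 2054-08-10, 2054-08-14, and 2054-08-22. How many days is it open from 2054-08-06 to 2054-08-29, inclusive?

15 business days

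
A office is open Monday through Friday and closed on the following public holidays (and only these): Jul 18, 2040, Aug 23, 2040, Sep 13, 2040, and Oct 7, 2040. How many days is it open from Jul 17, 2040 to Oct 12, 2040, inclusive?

61

Jul 17, 2040 is a Tuesday.
From Jul 17, 2040 to Oct 12, 2040 is 88 days inclusive.
88 = 7 × 12 + 4, so there are 12 full weeks plus 4 extra days.
Each full week contributes 5 weekdays (Mon–Fri): 12 × 5 = 60.
The 4 extra days are Tuesday, Wednesday, Thursday, Friday — 4 of them qualify.
Total: 60 + 4 = 64.
Holidays: Jul 18, 2040 (Wed); Aug 23, 2040 (Thu); Sep 13, 2040 (Thu); Oct 7, 2040 (Sun).
3 of the 4 holidays fall on weekdays; the rest are weekends and were already excluded.
Business days: 64 − 3 = 61.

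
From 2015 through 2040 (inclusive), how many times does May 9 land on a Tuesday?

Day of week of May 9 in each year:
2015: Sat, 2016: Mon, 2017: Tue ✓, 2018: Wed, 2019: Thu, 2020: Sat, 2021: Sun, 2022: Mon, 2023: Tue ✓, 2024: Thu, 2025: Fri, 2026: Sat, 2027: Sun, 2028: Tue ✓, 2029: Wed, 2030: Thu, 2031: Fri, 2032: Sun, 2033: Mon, 2034: Tue ✓, 2035: Wed, 2036: Fri, 2037: Sat, 2038: Sun, 2039: Mon, 2040: Wed
Tuesdays: 2017, 2023, 2028, 2034.

4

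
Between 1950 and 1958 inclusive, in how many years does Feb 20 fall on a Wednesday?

2

Day of week of February 20 in each year:
1950: Mon, 1951: Tue, 1952: Wed ✓, 1953: Fri, 1954: Sat, 1955: Sun, 1956: Mon, 1957: Wed ✓, 1958: Thu
Wednesdays: 1952, 1957.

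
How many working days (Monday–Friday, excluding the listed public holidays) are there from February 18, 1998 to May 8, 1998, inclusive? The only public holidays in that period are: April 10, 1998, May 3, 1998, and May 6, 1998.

February 18, 1998 is a Wednesday.
That's 80 days from start to end, counting both.
80 = 7 × 11 + 3, so there are 11 full weeks plus 3 extra days.
Each full week contributes 5 weekdays (Mon–Fri): 11 × 5 = 55.
The 3 extra days are Wednesday, Thursday, Friday — 3 of them qualify.
Total: 55 + 3 = 58.
Holidays: April 10, 1998 (Fri); May 3, 1998 (Sun); May 6, 1998 (Wed).
2 of the 3 holidays fall on weekdays; the rest are weekends and were already excluded.
Business days: 58 − 2 = 56.

56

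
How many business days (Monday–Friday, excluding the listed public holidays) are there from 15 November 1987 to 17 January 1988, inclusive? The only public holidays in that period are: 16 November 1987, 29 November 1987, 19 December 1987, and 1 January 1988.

43 business days

15 November 1987 is a Sunday.
From 15 November 1987 to 17 January 1988 is 64 days inclusive.
64 = 7 × 9 + 1, so there are 9 full weeks plus 1 extra day.
Each full week contributes 5 weekdays (Mon–Fri): 9 × 5 = 45.
The 1 extra day is Sun — none qualify.
Total: 45 + 0 = 45.
Holidays: 16 November 1987 (Mon); 29 November 1987 (Sun); 19 December 1987 (Sat); 1 January 1988 (Fri).
2 of the 4 holidays fall on weekdays; the rest are weekends and were already excluded.
Business days: 45 − 2 = 43.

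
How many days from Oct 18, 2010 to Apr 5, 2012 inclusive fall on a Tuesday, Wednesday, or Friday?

230

Oct 18, 2010 is a Monday.
The range spans 536 days (inclusive of both endpoints).
536 = 7 × 76 + 4, so there are 76 full weeks plus 4 extra days.
Each full week contributes 3 days from the set (Tue, Wed, Fri): 76 × 3 = 228.
The 4 extra days are Monday, Tuesday, Wednesday, Thursday — 2 of them qualify.
Total: 228 + 2 = 230.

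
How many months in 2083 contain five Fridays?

A month has five Fridays exactly when Friday falls within its first (length − 28) days.
Jan: 31 days, starts Fri → 5 of Fri, Sat, Sun ✓
Feb: 28 days, starts Mon → 5 of (none)
Mar: 31 days, starts Mon → 5 of Mon, Tue, Wed
Apr: 30 days, starts Thu → 5 of Thu, Fri ✓
May: 31 days, starts Sat → 5 of Sat, Sun, Mon
Jun: 30 days, starts Tue → 5 of Tue, Wed
Jul: 31 days, starts Thu → 5 of Thu, Fri, Sat ✓
Aug: 31 days, starts Sun → 5 of Sun, Mon, Tue
Sep: 30 days, starts Wed → 5 of Wed, Thu
Oct: 31 days, starts Fri → 5 of Fri, Sat, Sun ✓
Nov: 30 days, starts Mon → 5 of Mon, Tue
Dec: 31 days, starts Wed → 5 of Wed, Thu, Fri ✓
Months with five Fridays: Jan, Apr, Jul, Oct, Dec.

5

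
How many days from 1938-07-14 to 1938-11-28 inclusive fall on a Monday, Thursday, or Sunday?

60

1938-07-14 is a Thursday.
That's 138 days from start to end, counting both.
138 = 7 × 19 + 5, so there are 19 full weeks plus 5 extra days.
Each full week contributes 3 days from the set (Mon, Thu, Sun): 19 × 3 = 57.
The 5 extra days are Thu, Fri, Sat, Sun, Mon — 3 of them qualify.
Total: 57 + 3 = 60.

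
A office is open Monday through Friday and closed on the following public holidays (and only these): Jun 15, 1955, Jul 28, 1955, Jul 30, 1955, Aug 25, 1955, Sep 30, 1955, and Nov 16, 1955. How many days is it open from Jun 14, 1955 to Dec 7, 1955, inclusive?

122

Jun 14, 1955 is a Tuesday.
From Jun 14, 1955 to Dec 7, 1955 is 177 days inclusive.
177 = 7 × 25 + 2, so there are 25 full weeks plus 2 extra days.
Each full week contributes 5 weekdays (Mon–Fri): 25 × 5 = 125.
The 2 extra days are Tuesday, Wednesday — 2 of them qualify.
Total: 125 + 2 = 127.
Holidays: Jun 15, 1955 (Wed); Jul 28, 1955 (Thu); Jul 30, 1955 (Sat); Aug 25, 1955 (Thu); Sep 30, 1955 (Fri); Nov 16, 1955 (Wed).
5 of the 6 holidays fall on weekdays; the rest are weekends and were already excluded.
Business days: 127 − 5 = 122.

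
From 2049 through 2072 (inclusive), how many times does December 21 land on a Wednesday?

Day of week of December 21 in each year:
2049: Tue, 2050: Wed ✓, 2051: Thu, 2052: Sat, 2053: Sun, 2054: Mon, 2055: Tue, 2056: Thu, 2057: Fri, 2058: Sat, 2059: Sun, 2060: Tue, 2061: Wed ✓, 2062: Thu, 2063: Fri, 2064: Sun, 2065: Mon, 2066: Tue, 2067: Wed ✓, 2068: Fri, 2069: Sat, 2070: Sun, 2071: Mon, 2072: Wed ✓
Wednesdays: 2050, 2061, 2067, 2072.

4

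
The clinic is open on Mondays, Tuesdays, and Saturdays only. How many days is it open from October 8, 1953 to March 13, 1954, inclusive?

67

October 8, 1953 is a Thursday.
From October 8, 1953 to March 13, 1954 is 157 days inclusive.
157 = 7 × 22 + 3, so there are 22 full weeks plus 3 extra days.
Each full week contributes 3 days from the set (Mon, Tue, Sat): 22 × 3 = 66.
The 3 extra days are Thursday, Friday, Saturday — 1 of them qualifies.
Total: 66 + 1 = 67.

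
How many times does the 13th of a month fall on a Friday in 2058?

The 13th falls on a Friday when the month's 13th has weekday Fri.
Jan 13 is Sun; Feb 13 is Wed; Mar 13 is Wed; Apr 13 is Sat; May 13 is Mon; Jun 13 is Thu; Jul 13 is Sat; Aug 13 is Tue; Sep 13 is Fri ✓; Oct 13 is Sun; Nov 13 is Wed; Dec 13 is Fri ✓.
Friday the 13ths: Sep, Dec.

2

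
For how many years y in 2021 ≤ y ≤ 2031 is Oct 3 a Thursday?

Day of week of October 3 in each year:
2021: Sun, 2022: Mon, 2023: Tue, 2024: Thu ✓, 2025: Fri, 2026: Sat, 2027: Sun, 2028: Tue, 2029: Wed, 2030: Thu ✓, 2031: Fri
Thursdays: 2024, 2030.

2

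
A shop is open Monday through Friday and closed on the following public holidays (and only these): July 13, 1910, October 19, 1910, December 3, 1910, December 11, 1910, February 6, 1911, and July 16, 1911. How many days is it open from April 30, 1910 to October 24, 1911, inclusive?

384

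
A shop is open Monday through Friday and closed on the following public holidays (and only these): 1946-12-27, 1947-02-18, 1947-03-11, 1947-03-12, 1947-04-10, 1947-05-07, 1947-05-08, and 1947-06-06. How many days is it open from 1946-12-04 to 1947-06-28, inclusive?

1946-12-04 is a Wednesday.
The range spans 207 days (inclusive of both endpoints).
207 = 7 × 29 + 4, so there are 29 full weeks plus 4 extra days.
Each full week contributes 5 weekdays (Mon–Fri): 29 × 5 = 145.
The 4 extra days are Wednesday, Thursday, Friday, Saturday — 3 of them qualify.
Total: 145 + 3 = 148.
Holidays: 1946-12-27 (Fri); 1947-02-18 (Tue); 1947-03-11 (Tue); 1947-03-12 (Wed); 1947-04-10 (Thu); 1947-05-07 (Wed); 1947-05-08 (Thu); 1947-06-06 (Fri).
All 8 holidays fall on weekdays, so subtract 8.
Business days: 148 − 8 = 140.

140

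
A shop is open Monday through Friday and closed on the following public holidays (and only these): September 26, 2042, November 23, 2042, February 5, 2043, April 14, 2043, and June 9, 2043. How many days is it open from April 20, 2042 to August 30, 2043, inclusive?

April 20, 2042 is a Sunday.
From April 20, 2042 to August 30, 2043 is 498 days inclusive.
498 = 7 × 71 + 1, so there are 71 full weeks plus 1 extra day.
Each full week contributes 5 weekdays (Mon–Fri): 71 × 5 = 355.
The 1 extra day is Sunday — none qualify.
Total: 355 + 0 = 355.
Holidays: September 26, 2042 (Fri); November 23, 2042 (Sun); February 5, 2043 (Thu); April 14, 2043 (Tue); June 9, 2043 (Tue).
4 of the 5 holidays fall on weekdays; the rest are weekends and were already excluded.
Business days: 355 − 4 = 351.

351 working days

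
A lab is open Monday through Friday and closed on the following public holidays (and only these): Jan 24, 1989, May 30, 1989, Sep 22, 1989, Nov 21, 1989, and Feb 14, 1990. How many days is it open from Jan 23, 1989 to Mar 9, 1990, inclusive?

Jan 23, 1989 is a Monday.
From Jan 23, 1989 to Mar 9, 1990 is 411 days inclusive.
411 = 7 × 58 + 5, so there are 58 full weeks plus 5 extra days.
Each full week contributes 5 weekdays (Mon–Fri): 58 × 5 = 290.
The 5 extra days are Mon, Tue, Wed, Thu, Fri — 5 of them qualify.
Total: 290 + 5 = 295.
Holidays: Jan 24, 1989 (Tue); May 30, 1989 (Tue); Sep 22, 1989 (Fri); Nov 21, 1989 (Tue); Feb 14, 1990 (Wed).
All 5 holidays fall on weekdays, so subtract 5.
Business days: 295 − 5 = 290.

290 working days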